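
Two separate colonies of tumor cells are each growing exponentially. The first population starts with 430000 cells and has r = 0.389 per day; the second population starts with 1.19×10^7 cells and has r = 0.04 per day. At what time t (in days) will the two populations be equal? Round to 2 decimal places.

9.51 days

Set 430000·e^(0.389t) = 1.19×10^7·e^(0.04t).
e^((0.389 − 0.04)t) = 1.19×10^7/430000 → e^(0.349·t) = 27.674.
0.349·t = ln(27.674) = 3.3205, so t = 3.3205/0.349 = 9.5144.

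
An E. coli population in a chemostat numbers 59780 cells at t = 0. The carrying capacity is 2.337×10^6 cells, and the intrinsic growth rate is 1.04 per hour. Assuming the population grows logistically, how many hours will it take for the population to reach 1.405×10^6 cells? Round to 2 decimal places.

3.89 hours

A = (K − N₀)/N₀ = (2.337×10^6 − 59780)/59780 = 38.093.
Solve 2.337×10^6/(1 + 38.093·e^(−1.04t)) = 1.405×10^6: 1 + 38.093·e^(−1.04t) = 1.6633, so e^(−1.04t) = 0.0174137.
−1.04·t = ln(0.0174137) = -4.0505, so t = 4.0505/1.04 = 3.8947.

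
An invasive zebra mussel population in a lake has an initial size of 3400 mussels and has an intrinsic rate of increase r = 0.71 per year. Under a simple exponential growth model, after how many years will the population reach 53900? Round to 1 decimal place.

Set N₀·e^(rt) = 53900: e^(0.71·t) = 53900/3400 = 15.853.
0.71·t = ln(15.853) = 2.7634, so t = 2.7634/0.71 = 3.892.

3.9 years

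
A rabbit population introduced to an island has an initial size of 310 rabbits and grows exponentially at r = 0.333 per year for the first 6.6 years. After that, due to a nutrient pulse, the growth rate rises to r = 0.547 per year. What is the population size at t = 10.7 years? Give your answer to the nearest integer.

26293 rabbits

Phase 1: N(6.6) = 310·e^(0.333×6.6) = 310·e^2.198 = 2791.61.
Phase 2 runs for 10.7 − 6.6 = 4.1 years at r = 0.547.
N(10.7) = 2791.61·e^(0.547×4.1) = 2791.61·e^2.243 = 26293.4.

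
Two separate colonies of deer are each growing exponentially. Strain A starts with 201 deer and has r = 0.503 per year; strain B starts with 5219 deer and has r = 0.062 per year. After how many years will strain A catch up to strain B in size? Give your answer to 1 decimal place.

Set 201·e^(0.503t) = 5219·e^(0.062t).
e^((0.503 − 0.062)t) = 5219/201 → e^(0.441·t) = 25.965.
0.441·t = ln(25.965) = 3.2568, so t = 3.2568/0.441 = 7.3849.

7.4 years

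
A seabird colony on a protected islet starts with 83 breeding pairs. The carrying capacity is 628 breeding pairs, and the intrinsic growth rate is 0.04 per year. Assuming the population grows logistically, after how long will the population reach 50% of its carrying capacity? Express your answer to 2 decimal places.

47.05 years

A = (K − N₀)/N₀ = (628 − 83)/83 = 6.5663.
Solve 628/(1 + 6.5663·e^(−0.04t)) = 314: 1 + 6.5663·e^(−0.04t) = 2, so e^(−0.04t) = 0.152294.
−0.04·t = ln(0.152294) = -1.8819, so t = 1.8819/0.04 = 47.049.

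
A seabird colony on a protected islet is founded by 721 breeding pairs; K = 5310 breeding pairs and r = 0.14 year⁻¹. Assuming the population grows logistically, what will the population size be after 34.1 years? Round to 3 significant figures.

5040 breeding pairs

A = (K − N₀)/N₀ = (5310 − 721)/721 = 6.3648.
N(t) = K/(1 + A·e^(−rt)) = 5310/(1 + 6.3648×e^(−0.14×34.1)).
e^(−4.774) = 0.0084465; denominator = 1 + 6.3648×0.0084465 = 1.0538.
N = 5310/1.0538 = 5039.1.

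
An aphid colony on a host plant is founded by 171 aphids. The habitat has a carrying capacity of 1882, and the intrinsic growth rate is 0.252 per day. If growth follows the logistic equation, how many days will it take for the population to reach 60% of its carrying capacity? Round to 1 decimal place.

10.7 days

A = (K − N₀)/N₀ = (1882 − 171)/171 = 10.006.
Solve 1882/(1 + 10.006·e^(−0.252t)) = 1129.2: 1 + 10.006·e^(−0.252t) = 1.6667, so e^(−0.252t) = 0.0666277.
−0.252·t = ln(0.0666277) = -2.7086, so t = 2.7086/0.252 = 10.749.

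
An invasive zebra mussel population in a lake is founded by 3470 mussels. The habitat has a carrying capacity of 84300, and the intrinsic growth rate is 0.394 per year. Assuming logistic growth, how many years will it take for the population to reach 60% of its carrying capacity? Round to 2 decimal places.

A = (K − N₀)/N₀ = (84300 − 3470)/3470 = 23.294.
Solve 84300/(1 + 23.294·e^(−0.394t)) = 50580: 1 + 23.294·e^(−0.394t) = 1.6667, so e^(−0.394t) = 0.0286197.
−0.394·t = ln(0.0286197) = -3.5537, so t = 3.5537/0.394 = 9.0194.

9.02 years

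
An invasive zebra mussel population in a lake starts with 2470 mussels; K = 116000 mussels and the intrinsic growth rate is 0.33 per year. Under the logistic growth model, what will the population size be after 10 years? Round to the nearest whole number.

A = (K − N₀)/N₀ = (116000 − 2470)/2470 = 45.964.
N(t) = K/(1 + A·e^(−rt)) = 116000/(1 + 45.964×e^(−0.33×10)).
e^(−3.3) = 0.036883; denominator = 1 + 45.964×0.036883 = 2.6953.
N = 116000/2.6953 = 43038.2.

43038 mussels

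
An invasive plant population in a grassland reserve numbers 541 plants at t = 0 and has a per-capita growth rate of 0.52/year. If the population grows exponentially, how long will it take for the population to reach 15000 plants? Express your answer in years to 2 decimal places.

Set N₀·e^(rt) = 15000: e^(0.52·t) = 15000/541 = 27.726.
0.52·t = ln(27.726) = 3.3224, so t = 3.3224/0.52 = 6.3892.

6.39 years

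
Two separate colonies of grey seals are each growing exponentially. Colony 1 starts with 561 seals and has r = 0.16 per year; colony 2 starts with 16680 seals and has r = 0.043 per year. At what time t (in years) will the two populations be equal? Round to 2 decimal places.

Set 561·e^(0.16t) = 16680·e^(0.043t).
e^((0.16 − 0.043)t) = 16680/561 → e^(0.117·t) = 29.733.
0.117·t = ln(29.733) = 3.3922, so t = 3.3922/0.117 = 28.994.

28.99 years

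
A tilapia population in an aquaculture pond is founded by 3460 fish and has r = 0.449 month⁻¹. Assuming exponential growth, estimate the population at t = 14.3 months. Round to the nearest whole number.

2125938 fish

N(t) = N₀·e^(rt) = 3460 × e^(0.449×14.3) = 3460 × e^6.421.
e^6.421 ≈ 614.43, so N ≈ 3460 × 614.43 = 2.125938×10^6.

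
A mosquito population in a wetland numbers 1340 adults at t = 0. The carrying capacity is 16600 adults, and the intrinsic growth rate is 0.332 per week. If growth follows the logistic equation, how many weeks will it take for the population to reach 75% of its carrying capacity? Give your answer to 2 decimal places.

A = (K − N₀)/N₀ = (16600 − 1340)/1340 = 11.388.
Solve 16600/(1 + 11.388·e^(−0.332t)) = 12450: 1 + 11.388·e^(−0.332t) = 1.3333, so e^(−0.332t) = 0.0292704.
−0.332·t = ln(0.0292704) = -3.5312, so t = 3.5312/0.332 = 10.636.

10.64 weeks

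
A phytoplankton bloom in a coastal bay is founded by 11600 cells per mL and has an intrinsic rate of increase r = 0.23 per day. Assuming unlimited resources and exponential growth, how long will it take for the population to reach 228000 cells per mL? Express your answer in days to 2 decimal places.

Set N₀·e^(rt) = 228000: e^(0.23·t) = 228000/11600 = 19.655.
0.23·t = ln(19.655) = 2.9783, so t = 2.9783/0.23 = 12.949.

12.95 days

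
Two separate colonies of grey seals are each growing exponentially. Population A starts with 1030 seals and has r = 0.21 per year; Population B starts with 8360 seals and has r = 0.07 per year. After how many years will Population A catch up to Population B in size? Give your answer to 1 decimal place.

Set 1030·e^(0.21t) = 8360·e^(0.07t).
e^((0.21 − 0.07)t) = 8360/1030 → e^(0.14·t) = 8.1165.
0.14·t = ln(8.1165) = 2.0939, so t = 2.0939/0.14 = 14.956.

15.0 years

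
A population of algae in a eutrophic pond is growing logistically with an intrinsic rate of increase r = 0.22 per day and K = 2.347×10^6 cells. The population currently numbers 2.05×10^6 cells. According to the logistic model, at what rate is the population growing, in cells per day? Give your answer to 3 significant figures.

57100 cells per day

dN/dt = rN(1 − N/K) = 0.22 × 2.05×10^6 × (1 − 2.05×10^6/2.347×10^6).
1 − 2.05×10^6/2.347×10^6 = 0.12654; dN/dt = 0.22 × 2.05×10^6 × 0.12654 = 57072.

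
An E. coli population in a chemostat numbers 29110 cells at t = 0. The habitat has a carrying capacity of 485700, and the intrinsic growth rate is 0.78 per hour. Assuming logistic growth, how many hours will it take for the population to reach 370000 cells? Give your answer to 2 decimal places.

5.02 hours

A = (K − N₀)/N₀ = (485700 − 29110)/29110 = 15.685.
Solve 485700/(1 + 15.685·e^(−0.78t)) = 370000: 1 + 15.685·e^(−0.78t) = 1.3127, so e^(−0.78t) = 0.0199364.
−0.78·t = ln(0.0199364) = -3.9152, so t = 3.9152/0.78 = 5.0195.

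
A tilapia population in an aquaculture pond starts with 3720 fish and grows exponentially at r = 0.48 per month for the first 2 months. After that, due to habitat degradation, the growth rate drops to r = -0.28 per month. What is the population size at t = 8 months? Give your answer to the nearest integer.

Phase 1: N(2) = 3720·e^(0.48×2) = 3720·e^0.96 = 9715.51.
Phase 2 runs for 8 − 2 = 6 months at r = -0.28.
N(8) = 9715.51·e^(-0.28×6) = 9715.51·e^-1.68 = 1810.72.

1811 fish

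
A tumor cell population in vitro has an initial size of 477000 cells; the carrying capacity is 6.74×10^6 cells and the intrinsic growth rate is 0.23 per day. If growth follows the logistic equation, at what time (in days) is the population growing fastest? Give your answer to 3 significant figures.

Logistic growth is fastest at N = K/2 = 3.37×10^6.
A = (K − N₀)/N₀ = 13.13. Set K/(1 + A·e^(−rt)) = K/2 → A·e^(−rt) = 1.
e^(−0.23t) = 1/13.13 = 0.0761616, so t = ln(13.13)/0.23 = 2.5749/0.23 = 11.195.

11.2 days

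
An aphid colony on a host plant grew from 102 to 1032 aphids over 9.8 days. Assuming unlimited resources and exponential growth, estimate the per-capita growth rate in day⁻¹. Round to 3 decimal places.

From N(t) = N₀·e^(rt): e^(r·9.8) = 1032/102 = 10.118.
r·9.8 = ln(10.118) = 2.3143, so r = 2.3143/9.8 = 0.23615.

0.236 per day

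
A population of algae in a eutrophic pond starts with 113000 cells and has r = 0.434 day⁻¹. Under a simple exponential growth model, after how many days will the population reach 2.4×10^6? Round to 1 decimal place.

Set N₀·e^(rt) = 2.4×10^6: e^(0.434·t) = 2.4×10^6/113000 = 21.239.
0.434·t = ln(21.239) = 3.0558, so t = 3.0558/0.434 = 7.0411.

7.0 days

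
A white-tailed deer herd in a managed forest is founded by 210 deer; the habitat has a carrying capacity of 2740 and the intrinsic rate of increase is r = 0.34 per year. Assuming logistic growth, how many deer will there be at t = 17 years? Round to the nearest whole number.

2642 deer

A = (K − N₀)/N₀ = (2740 − 210)/210 = 12.048.
N(t) = K/(1 + A·e^(−rt)) = 2740/(1 + 12.048×e^(−0.34×17)).
e^(−5.78) = 0.0030887; denominator = 1 + 12.048×0.0030887 = 1.0372.
N = 2740/1.0372 = 2641.7.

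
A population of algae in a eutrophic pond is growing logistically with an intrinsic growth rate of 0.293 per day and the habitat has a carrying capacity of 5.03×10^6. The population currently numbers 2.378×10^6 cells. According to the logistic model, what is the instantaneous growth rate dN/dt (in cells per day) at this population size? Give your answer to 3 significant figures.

dN/dt = rN(1 − N/K) = 0.293 × 2.378×10^6 × (1 − 2.378×10^6/5.03×10^6).
1 − 2.378×10^6/5.03×10^6 = 0.52724; dN/dt = 0.293 × 2.378×10^6 × 0.52724 = 3.67354×10^5.

367000 cells per day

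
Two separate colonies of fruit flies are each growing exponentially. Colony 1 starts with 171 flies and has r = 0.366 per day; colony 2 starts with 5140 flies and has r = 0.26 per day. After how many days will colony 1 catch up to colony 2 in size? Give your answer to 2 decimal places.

Set 171·e^(0.366t) = 5140·e^(0.26t).
e^((0.366 − 0.26)t) = 5140/171 → e^(0.106·t) = 30.058.
0.106·t = ln(30.058) = 3.4031, so t = 3.4031/0.106 = 32.105.

32.11 days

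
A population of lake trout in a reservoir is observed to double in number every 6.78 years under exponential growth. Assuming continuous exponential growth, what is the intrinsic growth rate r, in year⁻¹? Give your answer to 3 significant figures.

r = ln(2)/t_d = 0.6931/6.78 = 0.10223.

0.102 per year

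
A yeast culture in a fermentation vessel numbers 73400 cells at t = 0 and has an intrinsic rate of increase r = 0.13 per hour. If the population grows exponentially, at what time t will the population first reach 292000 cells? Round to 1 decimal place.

Set N₀·e^(rt) = 292000: e^(0.13·t) = 292000/73400 = 3.9782.
0.13·t = ln(3.9782) = 1.3808, so t = 1.3808/0.13 = 10.622.

10.6 hours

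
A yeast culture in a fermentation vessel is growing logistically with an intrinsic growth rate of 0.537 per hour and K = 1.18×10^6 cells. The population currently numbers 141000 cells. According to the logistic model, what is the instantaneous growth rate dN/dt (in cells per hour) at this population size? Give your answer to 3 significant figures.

66700 cells per hour

dN/dt = rN(1 − N/K) = 0.537 × 141000 × (1 − 141000/1.18×10^6).
1 − 141000/1.18×10^6 = 0.88051; dN/dt = 0.537 × 141000 × 0.88051 = 66669.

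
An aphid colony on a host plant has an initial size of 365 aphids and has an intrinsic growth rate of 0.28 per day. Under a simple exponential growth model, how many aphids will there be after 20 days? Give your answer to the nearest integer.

98706 aphids

N(t) = N₀·e^(rt) = 365 × e^(0.28×20) = 365 × e^5.6.
e^5.6 ≈ 270.43, so N ≈ 365 × 270.43 = 98705.6.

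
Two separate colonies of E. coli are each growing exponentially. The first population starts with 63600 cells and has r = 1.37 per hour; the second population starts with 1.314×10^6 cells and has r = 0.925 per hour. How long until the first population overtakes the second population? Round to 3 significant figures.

6.80 hours

Set 63600·e^(1.37t) = 1.314×10^6·e^(0.925t).
e^((1.37 − 0.925)t) = 1.314×10^6/63600 → e^(0.445·t) = 20.66.
0.445·t = ln(20.66) = 3.0282, so t = 3.0282/0.445 = 6.805.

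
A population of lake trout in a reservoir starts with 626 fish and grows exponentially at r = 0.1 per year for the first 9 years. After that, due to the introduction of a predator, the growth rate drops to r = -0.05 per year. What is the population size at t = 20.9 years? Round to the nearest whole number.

Phase 1: N(9) = 626·e^(0.1×9) = 626·e^0.9 = 1539.71.
Phase 2 runs for 20.9 − 9 = 11.9 years at r = -0.05.
N(20.9) = 1539.71·e^(-0.05×11.9) = 1539.71·e^-0.595 = 849.247.

849 fish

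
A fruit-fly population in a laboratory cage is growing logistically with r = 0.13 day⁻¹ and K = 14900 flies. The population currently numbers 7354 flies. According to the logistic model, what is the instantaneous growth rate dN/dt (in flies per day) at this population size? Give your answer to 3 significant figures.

484 flies per day

dN/dt = rN(1 − N/K) = 0.13 × 7354 × (1 − 7354/14900).
1 − 7354/14900 = 0.50644; dN/dt = 0.13 × 7354 × 0.50644 = 484.17.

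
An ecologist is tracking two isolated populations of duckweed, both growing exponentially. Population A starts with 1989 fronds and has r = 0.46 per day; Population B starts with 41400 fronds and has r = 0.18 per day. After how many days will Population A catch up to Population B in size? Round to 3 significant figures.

10.8 days

Set 1989·e^(0.46t) = 41400·e^(0.18t).
e^((0.46 − 0.18)t) = 41400/1989 → e^(0.28·t) = 20.814.
0.28·t = ln(20.814) = 3.0356, so t = 3.0356/0.28 = 10.842.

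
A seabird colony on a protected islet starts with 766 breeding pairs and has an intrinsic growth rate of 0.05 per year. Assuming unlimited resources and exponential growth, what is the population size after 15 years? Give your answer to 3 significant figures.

1620 breeding pairs

N(t) = N₀·e^(rt) = 766 × e^(0.05×15) = 766 × e^0.75.
e^0.75 ≈ 2.117, so N ≈ 766 × 2.117 = 1621.62.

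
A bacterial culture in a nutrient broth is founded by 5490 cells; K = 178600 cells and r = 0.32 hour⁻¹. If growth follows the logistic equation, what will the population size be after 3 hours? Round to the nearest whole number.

A = (K − N₀)/N₀ = (178600 − 5490)/5490 = 31.532.
N(t) = K/(1 + A·e^(−rt)) = 178600/(1 + 31.532×e^(−0.32×3)).
e^(−0.96) = 0.38289; denominator = 1 + 31.532×0.38289 = 13.073.
N = 178600/13.073 = 13661.4.

13661 cells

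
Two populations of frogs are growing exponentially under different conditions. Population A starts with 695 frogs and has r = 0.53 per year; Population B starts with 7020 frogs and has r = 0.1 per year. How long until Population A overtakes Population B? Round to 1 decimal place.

Set 695·e^(0.53t) = 7020·e^(0.1t).
e^((0.53 − 0.1)t) = 7020/695 → e^(0.43·t) = 10.101.
0.43·t = ln(10.101) = 2.3126, so t = 2.3126/0.43 = 5.3782.

5.4 years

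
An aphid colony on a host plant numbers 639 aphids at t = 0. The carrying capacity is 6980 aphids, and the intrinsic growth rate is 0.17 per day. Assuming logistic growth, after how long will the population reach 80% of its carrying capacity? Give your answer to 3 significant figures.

A = (K − N₀)/N₀ = (6980 − 639)/639 = 9.9233.
Solve 6980/(1 + 9.9233·e^(−0.17t)) = 5584: 1 + 9.9233·e^(−0.17t) = 1.25, so e^(−0.17t) = 0.0251932.
−0.17·t = ln(0.0251932) = -3.6812, so t = 3.6812/0.17 = 21.654.

21.7 days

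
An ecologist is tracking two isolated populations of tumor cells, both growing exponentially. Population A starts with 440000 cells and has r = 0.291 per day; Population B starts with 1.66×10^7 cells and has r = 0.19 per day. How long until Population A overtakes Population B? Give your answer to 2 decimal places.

Set 440000·e^(0.291t) = 1.66×10^7·e^(0.19t).
e^((0.291 − 0.19)t) = 1.66×10^7/440000 → e^(0.101·t) = 37.727.
0.101·t = ln(37.727) = 3.6304, so t = 3.6304/0.101 = 35.944.

35.94 days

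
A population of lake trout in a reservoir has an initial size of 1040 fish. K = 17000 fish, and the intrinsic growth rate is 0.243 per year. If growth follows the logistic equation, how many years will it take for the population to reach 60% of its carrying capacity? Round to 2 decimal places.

12.91 years

A = (K − N₀)/N₀ = (17000 − 1040)/1040 = 15.346.
Solve 17000/(1 + 15.346·e^(−0.243t)) = 10200: 1 + 15.346·e^(−0.243t) = 1.6667, so e^(−0.243t) = 0.0434419.
−0.243·t = ln(0.0434419) = -3.1363, so t = 3.1363/0.243 = 12.907.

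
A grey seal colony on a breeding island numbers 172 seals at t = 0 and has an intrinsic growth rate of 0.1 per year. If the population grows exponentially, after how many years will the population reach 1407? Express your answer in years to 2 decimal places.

21.02 years

Set N₀·e^(rt) = 1407: e^(0.1·t) = 1407/172 = 8.1802.
0.1·t = ln(8.1802) = 2.1017, so t = 2.1017/0.1 = 21.017.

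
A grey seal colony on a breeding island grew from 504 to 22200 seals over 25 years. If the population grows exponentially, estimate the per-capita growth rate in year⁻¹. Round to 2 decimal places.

0.15 per year

From N(t) = N₀·e^(rt): e^(r·25) = 22200/504 = 44.048.
r·25 = ln(44.048) = 3.7853, so r = 3.7853/25 = 0.15141.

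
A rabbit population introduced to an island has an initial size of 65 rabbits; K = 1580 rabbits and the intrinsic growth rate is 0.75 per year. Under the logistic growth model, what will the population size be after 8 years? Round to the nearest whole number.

A = (K − N₀)/N₀ = (1580 − 65)/65 = 23.308.
N(t) = K/(1 + A·e^(−rt)) = 1580/(1 + 23.308×e^(−0.75×8)).
e^(−6) = 0.0024788; denominator = 1 + 23.308×0.0024788 = 1.0578.
N = 1580/1.0578 = 1493.7.

1494 rabbits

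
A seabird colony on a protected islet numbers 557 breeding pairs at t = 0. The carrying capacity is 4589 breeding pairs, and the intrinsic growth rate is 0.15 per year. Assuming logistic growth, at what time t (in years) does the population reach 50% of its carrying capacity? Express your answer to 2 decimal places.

A = (K − N₀)/N₀ = (4589 − 557)/557 = 7.2388.
Solve 4589/(1 + 7.2388·e^(−0.15t)) = 2294.5: 1 + 7.2388·e^(−0.15t) = 2, so e^(−0.15t) = 0.138145.
−0.15·t = ln(0.138145) = -1.9795, so t = 1.9795/0.15 = 13.196.

13.20 years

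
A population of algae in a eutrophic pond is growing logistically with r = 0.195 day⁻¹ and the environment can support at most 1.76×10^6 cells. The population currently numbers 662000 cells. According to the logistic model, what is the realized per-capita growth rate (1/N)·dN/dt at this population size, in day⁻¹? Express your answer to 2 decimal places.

(1/N)·dN/dt = r(1 − N/K) = 0.195 × (1 − 662000/1.76×10^6).
= 0.195 × 0.62386 = 0.12165.

0.12 per day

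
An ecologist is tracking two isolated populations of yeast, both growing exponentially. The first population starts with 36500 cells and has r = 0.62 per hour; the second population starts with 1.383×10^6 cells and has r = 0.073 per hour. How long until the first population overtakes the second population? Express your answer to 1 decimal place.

6.6 hours

Set 36500·e^(0.62t) = 1.383×10^6·e^(0.073t).
e^((0.62 − 0.073)t) = 1.383×10^6/36500 → e^(0.547·t) = 37.89.
0.547·t = ln(37.89) = 3.6347, so t = 3.6347/0.547 = 6.6448.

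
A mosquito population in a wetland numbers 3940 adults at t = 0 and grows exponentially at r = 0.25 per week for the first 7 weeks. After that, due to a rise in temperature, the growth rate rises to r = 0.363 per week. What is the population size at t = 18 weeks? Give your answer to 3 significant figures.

Phase 1: N(7) = 3940·e^(0.25×7) = 3940·e^1.75 = 22673.1.
Phase 2 runs for 18 − 7 = 11 weeks at r = 0.363.
N(18) = 22673.1·e^(0.363×11) = 22673.1·e^3.993 = 1.229276×10^6.

1230000 adults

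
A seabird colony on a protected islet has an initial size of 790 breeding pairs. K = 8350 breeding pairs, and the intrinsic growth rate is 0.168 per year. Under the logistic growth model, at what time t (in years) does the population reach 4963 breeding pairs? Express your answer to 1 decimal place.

A = (K − N₀)/N₀ = (8350 − 790)/790 = 9.5696.
Solve 8350/(1 + 9.5696·e^(−0.168t)) = 4963: 1 + 9.5696·e^(−0.168t) = 1.6825, so e^(−0.168t) = 0.0713142.
−0.168·t = ln(0.0713142) = -2.6407, so t = 2.6407/0.168 = 15.718.

15.7 years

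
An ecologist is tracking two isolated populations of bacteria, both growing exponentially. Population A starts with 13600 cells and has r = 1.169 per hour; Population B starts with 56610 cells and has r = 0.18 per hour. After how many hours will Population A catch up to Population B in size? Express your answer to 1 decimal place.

1.4 hours

Set 13600·e^(1.169t) = 56610·e^(0.18t).
e^((1.169 − 0.18)t) = 56610/13600 → e^(0.989·t) = 4.1625.
0.989·t = ln(4.1625) = 1.4261, so t = 1.4261/0.989 = 1.442.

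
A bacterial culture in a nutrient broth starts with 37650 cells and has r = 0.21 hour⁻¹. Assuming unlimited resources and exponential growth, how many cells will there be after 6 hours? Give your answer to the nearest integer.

N(t) = N₀·e^(rt) = 37650 × e^(0.21×6) = 37650 × e^1.26.
e^1.26 ≈ 3.5254, so N ≈ 37650 × 3.5254 = 132732.

132732 cells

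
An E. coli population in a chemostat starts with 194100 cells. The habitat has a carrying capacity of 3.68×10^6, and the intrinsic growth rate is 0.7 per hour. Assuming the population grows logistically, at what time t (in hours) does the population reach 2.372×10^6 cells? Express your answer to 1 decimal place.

A = (K − N₀)/N₀ = (3.68×10^6 − 194100)/194100 = 17.959.
Solve 3.68×10^6/(1 + 17.959·e^(−0.7t)) = 2.372×10^6: 1 + 17.959·e^(−0.7t) = 1.5514, so e^(−0.7t) = 0.0307046.
−0.7·t = ln(0.0307046) = -3.4833, so t = 3.4833/0.7 = 4.9762.

5.0 hours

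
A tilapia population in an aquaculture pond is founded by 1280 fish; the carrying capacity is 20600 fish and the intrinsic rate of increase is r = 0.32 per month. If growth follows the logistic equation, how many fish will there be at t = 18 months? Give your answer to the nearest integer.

19665 fish

A = (K − N₀)/N₀ = (20600 − 1280)/1280 = 15.094.
N(t) = K/(1 + A·e^(−rt)) = 20600/(1 + 15.094×e^(−0.32×18)).
e^(−5.76) = 0.0031511; denominator = 1 + 15.094×0.0031511 = 1.0476.
N = 20600/1.0476 = 19664.7.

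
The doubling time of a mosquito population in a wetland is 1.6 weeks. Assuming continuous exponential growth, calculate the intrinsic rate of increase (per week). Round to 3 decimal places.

0.433 per week

r = ln(2)/t_d = 0.6931/1.6 = 0.43322.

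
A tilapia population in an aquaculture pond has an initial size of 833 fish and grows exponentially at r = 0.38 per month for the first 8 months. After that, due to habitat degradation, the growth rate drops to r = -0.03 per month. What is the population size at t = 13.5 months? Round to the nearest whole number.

14765 fish

Phase 1: N(8) = 833·e^(0.38×8) = 833·e^3.04 = 17414.1.
Phase 2 runs for 13.5 − 8 = 5.5 months at r = -0.03.
N(13.5) = 17414.1·e^(-0.03×5.5) = 17414.1·e^-0.165 = 14765.3.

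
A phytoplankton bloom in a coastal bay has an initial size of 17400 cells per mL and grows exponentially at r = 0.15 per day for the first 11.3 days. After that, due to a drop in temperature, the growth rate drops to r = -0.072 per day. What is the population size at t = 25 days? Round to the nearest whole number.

35342 cells per mL

Phase 1: N(11.3) = 17400·e^(0.15×11.3) = 17400·e^1.695 = 94771.6.
Phase 2 runs for 25 − 11.3 = 13.7 days at r = -0.072.
N(25) = 94771.6·e^(-0.072×13.7) = 94771.6·e^-0.9864 = 35341.9.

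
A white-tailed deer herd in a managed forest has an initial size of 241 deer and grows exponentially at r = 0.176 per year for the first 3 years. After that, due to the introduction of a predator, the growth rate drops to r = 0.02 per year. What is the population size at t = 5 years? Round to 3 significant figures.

425 deer

Phase 1: N(3) = 241·e^(0.176×3) = 241·e^0.528 = 408.625.
Phase 2 runs for 5 − 3 = 2 years at r = 0.02.
N(5) = 408.625·e^(0.02×2) = 408.625·e^0.04 = 425.301.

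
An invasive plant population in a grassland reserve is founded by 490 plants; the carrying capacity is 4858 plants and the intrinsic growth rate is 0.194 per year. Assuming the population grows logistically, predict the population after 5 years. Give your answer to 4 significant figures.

A = (K − N₀)/N₀ = (4858 − 490)/490 = 8.9143.
N(t) = K/(1 + A·e^(−rt)) = 4858/(1 + 8.9143×e^(−0.194×5)).
e^(−0.97) = 0.37908; denominator = 1 + 8.9143×0.37908 = 4.3793.
N = 4858/4.3793 = 1109.32.

1109 plants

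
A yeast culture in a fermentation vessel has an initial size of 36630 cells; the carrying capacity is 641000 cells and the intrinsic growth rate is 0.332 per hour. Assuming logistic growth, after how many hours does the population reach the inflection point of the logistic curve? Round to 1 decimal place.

Logistic growth is fastest at N = K/2 = 320500.
A = (K − N₀)/N₀ = 16.499. Set K/(1 + A·e^(−rt)) = K/2 → A·e^(−rt) = 1.
e^(−0.332t) = 1/16.499 = 0.0606086, so t = ln(16.499)/0.332 = 2.8033/0.332 = 8.4437.

8.4 hours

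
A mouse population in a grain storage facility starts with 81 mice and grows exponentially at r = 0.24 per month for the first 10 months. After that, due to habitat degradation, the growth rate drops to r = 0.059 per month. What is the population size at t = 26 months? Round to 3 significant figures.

Phase 1: N(10) = 81·e^(0.24×10) = 81·e^2.4 = 892.877.
Phase 2 runs for 26 − 10 = 16 months at r = 0.059.
N(26) = 892.877·e^(0.059×16) = 892.877·e^0.944 = 2294.91.

2290 mice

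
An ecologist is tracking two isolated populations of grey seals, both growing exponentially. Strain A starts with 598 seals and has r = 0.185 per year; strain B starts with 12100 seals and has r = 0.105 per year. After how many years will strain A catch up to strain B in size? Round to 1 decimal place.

Set 598·e^(0.185t) = 12100·e^(0.105t).
e^((0.185 − 0.105)t) = 12100/598 → e^(0.08·t) = 20.234.
0.08·t = ln(20.234) = 3.0074, so t = 3.0074/0.08 = 37.592.

37.6 years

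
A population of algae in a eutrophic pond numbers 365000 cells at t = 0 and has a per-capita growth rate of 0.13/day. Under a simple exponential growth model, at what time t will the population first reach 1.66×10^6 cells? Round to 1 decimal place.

11.7 days

Set N₀·e^(rt) = 1.66×10^6: e^(0.13·t) = 1.66×10^6/365000 = 4.5479.
0.13·t = ln(4.5479) = 1.5147, so t = 1.5147/0.13 = 11.651.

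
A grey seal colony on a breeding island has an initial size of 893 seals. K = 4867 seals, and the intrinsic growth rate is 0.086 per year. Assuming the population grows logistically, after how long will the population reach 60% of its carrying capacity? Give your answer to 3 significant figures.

22.1 years

A = (K − N₀)/N₀ = (4867 − 893)/893 = 4.4502.
Solve 4867/(1 + 4.4502·e^(−0.086t)) = 2920.2: 1 + 4.4502·e^(−0.086t) = 1.6667, so e^(−0.086t) = 0.149807.
−0.086·t = ln(0.149807) = -1.8984, so t = 1.8984/0.086 = 22.074.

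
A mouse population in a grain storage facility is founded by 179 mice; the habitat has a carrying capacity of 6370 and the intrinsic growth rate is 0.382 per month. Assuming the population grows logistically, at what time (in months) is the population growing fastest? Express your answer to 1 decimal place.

Logistic growth is fastest at N = K/2 = 3185.
A = (K − N₀)/N₀ = 34.587. Set K/(1 + A·e^(−rt)) = K/2 → A·e^(−rt) = 1.
e^(−0.382t) = 1/34.587 = 0.0289129, so t = ln(34.587)/0.382 = 3.5435/0.382 = 9.2761.

9.3 months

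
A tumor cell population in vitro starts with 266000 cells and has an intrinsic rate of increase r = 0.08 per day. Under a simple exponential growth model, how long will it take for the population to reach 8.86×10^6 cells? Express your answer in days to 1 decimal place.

Set N₀·e^(rt) = 8.86×10^6: e^(0.08·t) = 8.86×10^6/266000 = 33.308.
0.08·t = ln(33.308) = 3.5058, so t = 3.5058/0.08 = 43.823.

43.8 days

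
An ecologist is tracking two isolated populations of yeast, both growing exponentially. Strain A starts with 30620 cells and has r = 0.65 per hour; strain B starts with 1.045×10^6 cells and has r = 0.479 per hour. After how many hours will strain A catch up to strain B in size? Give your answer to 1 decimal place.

Set 30620·e^(0.65t) = 1.045×10^6·e^(0.479t).
e^((0.65 − 0.479)t) = 1.045×10^6/30620 → e^(0.171·t) = 34.128.
0.171·t = ln(34.128) = 3.5301, so t = 3.5301/0.171 = 20.644.

20.6 hours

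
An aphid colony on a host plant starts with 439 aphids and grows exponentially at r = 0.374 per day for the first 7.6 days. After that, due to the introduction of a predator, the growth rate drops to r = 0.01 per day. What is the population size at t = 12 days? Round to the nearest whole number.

7871 aphids

Phase 1: N(7.6) = 439·e^(0.374×7.6) = 439·e^2.842 = 7531.88.
Phase 2 runs for 12 − 7.6 = 4.4 days at r = 0.01.
N(12) = 7531.88·e^(0.01×4.4) = 7531.88·e^0.044 = 7870.68.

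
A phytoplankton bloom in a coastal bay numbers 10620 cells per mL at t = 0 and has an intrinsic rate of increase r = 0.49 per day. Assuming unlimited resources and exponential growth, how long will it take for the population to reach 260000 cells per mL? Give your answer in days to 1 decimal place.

Set N₀·e^(rt) = 260000: e^(0.49·t) = 260000/10620 = 24.482.
0.49·t = ln(24.482) = 3.1979, so t = 3.1979/0.49 = 6.5264.

6.5 days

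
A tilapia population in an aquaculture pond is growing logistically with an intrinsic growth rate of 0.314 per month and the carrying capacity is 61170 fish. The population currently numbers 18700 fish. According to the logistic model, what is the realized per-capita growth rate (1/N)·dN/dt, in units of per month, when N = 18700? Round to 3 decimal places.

(1/N)·dN/dt = r(1 − N/K) = 0.314 × (1 − 18700/61170).
= 0.314 × 0.69429 = 0.21801.

0.218 per month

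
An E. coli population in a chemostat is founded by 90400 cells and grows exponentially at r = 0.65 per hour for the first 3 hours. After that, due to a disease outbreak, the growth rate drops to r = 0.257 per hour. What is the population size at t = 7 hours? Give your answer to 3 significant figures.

Phase 1: N(3) = 90400·e^(0.65×3) = 90400·e^1.95 = 635393.
Phase 2 runs for 7 − 3 = 4 hours at r = 0.257.
N(7) = 635393·e^(0.257×4) = 635393·e^1.028 = 1.776223×10^6.

1780000 cells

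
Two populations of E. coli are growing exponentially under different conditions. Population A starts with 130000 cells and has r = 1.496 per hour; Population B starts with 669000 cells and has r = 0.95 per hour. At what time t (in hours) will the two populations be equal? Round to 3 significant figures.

Set 130000·e^(1.496t) = 669000·e^(0.95t).
e^((1.496 − 0.95)t) = 669000/130000 → e^(0.546·t) = 5.1462.
0.546·t = ln(5.1462) = 1.6382, so t = 1.6382/0.546 = 3.0005.

3.00 hours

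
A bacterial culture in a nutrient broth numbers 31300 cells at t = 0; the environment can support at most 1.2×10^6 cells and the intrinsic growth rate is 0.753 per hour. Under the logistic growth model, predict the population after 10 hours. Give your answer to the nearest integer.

A = (K − N₀)/N₀ = (1.2×10^6 − 31300)/31300 = 37.339.
N(t) = K/(1 + A·e^(−rt)) = 1.2×10^6/(1 + 37.339×e^(−0.753×10)).
e^(−7.53) = 0.00053674; denominator = 1 + 37.339×0.00053674 = 1.02.
N = 1.2×10^6/1.02 = 1.176423×10^6.

1176423 cells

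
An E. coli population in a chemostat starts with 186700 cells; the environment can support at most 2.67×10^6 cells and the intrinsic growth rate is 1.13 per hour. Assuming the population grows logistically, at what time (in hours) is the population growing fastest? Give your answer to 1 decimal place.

2.3 hours

Logistic growth is fastest at N = K/2 = 1.335×10^6.
A = (K − N₀)/N₀ = 13.301. Set K/(1 + A·e^(−rt)) = K/2 → A·e^(−rt) = 1.
e^(−1.13t) = 1/13.301 = 0.0751822, so t = ln(13.301)/1.13 = 2.5878/1.13 = 2.2901.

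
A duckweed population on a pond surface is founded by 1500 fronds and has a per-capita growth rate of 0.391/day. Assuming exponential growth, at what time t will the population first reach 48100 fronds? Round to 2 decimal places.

Set N₀·e^(rt) = 48100: e^(0.391·t) = 48100/1500 = 32.067.
0.391·t = ln(32.067) = 3.4678, so t = 3.4678/0.391 = 8.8691.

8.87 days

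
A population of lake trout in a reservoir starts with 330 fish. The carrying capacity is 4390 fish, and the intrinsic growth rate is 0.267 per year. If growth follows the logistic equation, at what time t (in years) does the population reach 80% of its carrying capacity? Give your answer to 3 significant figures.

A = (K − N₀)/N₀ = (4390 − 330)/330 = 12.303.
Solve 4390/(1 + 12.303·e^(−0.267t)) = 3512: 1 + 12.303·e^(−0.267t) = 1.25, so e^(−0.267t) = 0.0203202.
−0.267·t = ln(0.0203202) = -3.8961, so t = 3.8961/0.267 = 14.592.

14.6 years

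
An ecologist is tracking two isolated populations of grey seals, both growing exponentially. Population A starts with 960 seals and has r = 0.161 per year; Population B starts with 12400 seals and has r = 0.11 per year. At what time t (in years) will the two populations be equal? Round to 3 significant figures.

Set 960·e^(0.161t) = 12400·e^(0.11t).
e^((0.161 − 0.11)t) = 12400/960 → e^(0.051·t) = 12.917.
0.051·t = ln(12.917) = 2.5585, so t = 2.5585/0.051 = 50.167.

50.2 years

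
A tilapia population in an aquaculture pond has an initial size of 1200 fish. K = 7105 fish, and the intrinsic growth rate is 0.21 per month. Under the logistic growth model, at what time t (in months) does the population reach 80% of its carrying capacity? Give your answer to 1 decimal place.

A = (K − N₀)/N₀ = (7105 − 1200)/1200 = 4.9208.
Solve 7105/(1 + 4.9208·e^(−0.21t)) = 5684: 1 + 4.9208·e^(−0.21t) = 1.25, so e^(−0.21t) = 0.0508044.
−0.21·t = ln(0.0508044) = -2.9798, so t = 2.9798/0.21 = 14.189.

14.2 months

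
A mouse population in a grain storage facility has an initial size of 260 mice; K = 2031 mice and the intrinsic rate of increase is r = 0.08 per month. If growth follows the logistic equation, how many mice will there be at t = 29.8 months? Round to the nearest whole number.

1248 mice

A = (K − N₀)/N₀ = (2031 − 260)/260 = 6.8115.
N(t) = K/(1 + A·e^(−rt)) = 2031/(1 + 6.8115×e^(−0.08×29.8)).
e^(−2.384) = 0.092181; denominator = 1 + 6.8115×0.092181 = 1.6279.
N = 2031/1.6279 = 1247.62.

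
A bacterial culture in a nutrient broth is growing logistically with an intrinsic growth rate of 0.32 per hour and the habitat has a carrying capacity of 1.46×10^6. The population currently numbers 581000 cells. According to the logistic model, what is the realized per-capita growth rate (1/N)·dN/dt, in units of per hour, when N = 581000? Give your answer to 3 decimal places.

0.193 per hour

(1/N)·dN/dt = r(1 − N/K) = 0.32 × (1 − 581000/1.46×10^6).
= 0.32 × 0.60205 = 0.19266.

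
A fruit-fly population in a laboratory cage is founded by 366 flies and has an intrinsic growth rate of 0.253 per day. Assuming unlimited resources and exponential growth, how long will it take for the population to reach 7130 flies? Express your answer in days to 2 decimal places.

Set N₀·e^(rt) = 7130: e^(0.253·t) = 7130/366 = 19.481.
0.253·t = ln(19.481) = 2.9694, so t = 2.9694/0.253 = 11.737.

11.74 days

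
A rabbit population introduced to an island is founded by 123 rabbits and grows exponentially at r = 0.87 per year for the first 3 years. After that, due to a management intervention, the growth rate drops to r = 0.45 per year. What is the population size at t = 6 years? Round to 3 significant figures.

Phase 1: N(3) = 123·e^(0.87×3) = 123·e^2.61 = 1672.68.
Phase 2 runs for 6 − 3 = 3 years at r = 0.45.
N(6) = 1672.68·e^(0.45×3) = 1672.68·e^1.35 = 6452.25.

6450 rabbits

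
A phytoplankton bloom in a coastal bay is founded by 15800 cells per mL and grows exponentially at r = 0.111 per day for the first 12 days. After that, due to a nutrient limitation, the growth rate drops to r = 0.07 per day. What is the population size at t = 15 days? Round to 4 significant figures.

Phase 1: N(12) = 15800·e^(0.111×12) = 15800·e^1.332 = 59860.1.
Phase 2 runs for 15 − 12 = 3 days at r = 0.07.
N(15) = 59860.1·e^(0.07×3) = 59860.1·e^0.21 = 73848.1.

73850 cells per mL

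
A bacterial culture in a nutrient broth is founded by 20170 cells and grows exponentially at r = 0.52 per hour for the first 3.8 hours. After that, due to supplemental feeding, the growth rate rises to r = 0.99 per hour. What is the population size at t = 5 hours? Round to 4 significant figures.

477300 cells

Phase 1: N(3.8) = 20170·e^(0.52×3.8) = 20170·e^1.976 = 145503.
Phase 2 runs for 5 − 3.8 = 1.2 hours at r = 0.99.
N(5) = 145503·e^(0.99×1.2) = 145503·e^1.188 = 477324.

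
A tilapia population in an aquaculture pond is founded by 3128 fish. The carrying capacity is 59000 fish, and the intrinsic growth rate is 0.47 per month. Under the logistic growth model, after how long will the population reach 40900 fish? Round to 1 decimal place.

A = (K − N₀)/N₀ = (59000 − 3128)/3128 = 17.862.
Solve 59000/(1 + 17.862·e^(−0.47t)) = 40900: 1 + 17.862·e^(−0.47t) = 1.4425, so e^(−0.47t) = 0.0247758.
−0.47·t = ln(0.0247758) = -3.6979, so t = 3.6979/0.47 = 7.8678.

7.9 months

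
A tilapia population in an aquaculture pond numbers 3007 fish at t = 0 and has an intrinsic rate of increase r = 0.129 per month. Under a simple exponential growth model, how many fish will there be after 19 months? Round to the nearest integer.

34881 fish

N(t) = N₀·e^(rt) = 3007 × e^(0.129×19) = 3007 × e^2.451.
e^2.451 ≈ 11.6, so N ≈ 3007 × 11.6 = 34881.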